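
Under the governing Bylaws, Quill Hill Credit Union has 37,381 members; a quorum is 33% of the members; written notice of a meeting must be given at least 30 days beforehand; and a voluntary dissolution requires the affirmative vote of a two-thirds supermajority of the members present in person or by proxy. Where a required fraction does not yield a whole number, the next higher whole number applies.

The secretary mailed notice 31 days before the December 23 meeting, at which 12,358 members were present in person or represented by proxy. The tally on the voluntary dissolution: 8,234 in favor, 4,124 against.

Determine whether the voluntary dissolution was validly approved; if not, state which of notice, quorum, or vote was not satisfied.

Invalid — vote requirement not satisfied.

Notice: 31 days given; 30 required. Satisfied.
Quorum: 33% of 37,381 = 12,335.73, rounded up to 12,336; 12,358 present. Satisfied.
Vote: requires two-thirds of those present (12,358); 2/3 of 12358 = 8238.67, rounded up to 8239, so 8,239 needed; 8,234 in favor. Not satisfied.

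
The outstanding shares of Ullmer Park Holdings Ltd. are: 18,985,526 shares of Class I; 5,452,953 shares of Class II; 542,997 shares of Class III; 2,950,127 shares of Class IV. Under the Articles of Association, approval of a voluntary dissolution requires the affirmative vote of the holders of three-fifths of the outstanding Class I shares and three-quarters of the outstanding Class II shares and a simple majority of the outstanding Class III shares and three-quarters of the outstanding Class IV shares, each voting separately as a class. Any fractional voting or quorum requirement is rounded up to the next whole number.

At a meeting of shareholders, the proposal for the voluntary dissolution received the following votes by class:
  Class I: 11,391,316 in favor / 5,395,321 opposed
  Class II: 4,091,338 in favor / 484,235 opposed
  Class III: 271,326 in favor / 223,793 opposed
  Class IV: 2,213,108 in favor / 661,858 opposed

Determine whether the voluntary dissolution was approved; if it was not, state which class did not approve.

Class I: 3/5 of 18985526 = 11391315.60, rounded up to 11391316; 11,391,316 required, 11,391,316 in favor — approved.
Class II: 3/4 of 5452953 = 4089714.75, rounded up to 4089715; 4,089,715 required, 4,091,338 in favor — approved.
Class III: a majority of 542997 is 271499; 271,499 required, 271,326 in favor — not approved.
Class IV: 3/4 of 2950127 = 2212595.25, rounded up to 2212596; 2,212,596 required, 2,213,108 in favor — approved.

Not approved — the Class III shares did not give the required vote.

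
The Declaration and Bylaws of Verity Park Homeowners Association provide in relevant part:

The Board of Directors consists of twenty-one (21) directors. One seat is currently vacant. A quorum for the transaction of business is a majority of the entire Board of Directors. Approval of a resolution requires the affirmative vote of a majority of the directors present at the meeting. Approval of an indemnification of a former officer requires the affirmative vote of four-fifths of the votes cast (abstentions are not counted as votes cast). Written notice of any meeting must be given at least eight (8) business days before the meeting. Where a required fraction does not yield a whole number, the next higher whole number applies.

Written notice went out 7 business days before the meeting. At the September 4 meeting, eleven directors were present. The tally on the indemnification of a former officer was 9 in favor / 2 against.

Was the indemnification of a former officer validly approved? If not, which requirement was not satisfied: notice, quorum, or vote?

Notice: 7 business days given; 8 required (7 < 8). Not satisfied.
Quorum: 11 present; quorum is 11. Satisfied.
Vote: the indemnification of a former officer requires four-fifths of the votes cast (11). 4/5 of 11 = 8.80, rounded up to 9, so 9 affirmative votes are needed; 9 voted in favor. Satisfied.

Invalid — notice requirement not satisfied.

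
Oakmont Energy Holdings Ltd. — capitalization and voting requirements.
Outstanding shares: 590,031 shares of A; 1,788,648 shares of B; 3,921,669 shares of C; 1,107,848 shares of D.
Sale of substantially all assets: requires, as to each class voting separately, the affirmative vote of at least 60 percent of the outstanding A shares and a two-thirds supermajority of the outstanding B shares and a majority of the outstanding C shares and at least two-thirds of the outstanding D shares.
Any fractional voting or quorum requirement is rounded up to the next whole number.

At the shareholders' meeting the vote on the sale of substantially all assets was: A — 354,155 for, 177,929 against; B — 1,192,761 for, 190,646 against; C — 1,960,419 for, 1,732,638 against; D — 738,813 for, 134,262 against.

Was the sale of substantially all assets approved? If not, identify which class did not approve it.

Not approved — the C shares did not give the required vote.

A: 3/5 of 590031 = 354018.60, rounded up to 354019; 354,019 required, 354,155 in favor — approved.
B: 2/3 of 1788648 = 1192432; 1,192,432 required, 1,192,761 in favor — approved.
C: a majority of 3921669 is 1960835; 1,960,835 required, 1,960,419 in favor — not approved.
D: 2/3 of 1107848 = 738565.33, rounded up to 738566; 738,566 required, 738,813 in favor — approved.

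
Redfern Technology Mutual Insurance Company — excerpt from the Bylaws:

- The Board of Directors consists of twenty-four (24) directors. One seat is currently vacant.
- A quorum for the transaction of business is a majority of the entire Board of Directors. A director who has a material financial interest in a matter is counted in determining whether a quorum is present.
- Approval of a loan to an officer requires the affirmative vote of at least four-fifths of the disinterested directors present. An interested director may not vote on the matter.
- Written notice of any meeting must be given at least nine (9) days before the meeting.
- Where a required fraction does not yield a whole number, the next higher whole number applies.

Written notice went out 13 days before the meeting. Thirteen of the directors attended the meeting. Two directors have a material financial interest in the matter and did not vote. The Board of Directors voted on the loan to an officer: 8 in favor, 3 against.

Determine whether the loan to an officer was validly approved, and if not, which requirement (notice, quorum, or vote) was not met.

Notice: 13 days given; 9 required (13 ≥ 9). Satisfied.
Quorum: 13 present (interested directors count toward quorum); quorum is 13. Satisfied.
Vote: the loan to an officer requires four-fifths of the disinterested directors present (13 − 2 = 11). 4/5 of 11 = 8.80, rounded up to 9, so 9 affirmative votes are needed; 8 voted in favor. Not satisfied.

Invalid — vote requirement not satisfied.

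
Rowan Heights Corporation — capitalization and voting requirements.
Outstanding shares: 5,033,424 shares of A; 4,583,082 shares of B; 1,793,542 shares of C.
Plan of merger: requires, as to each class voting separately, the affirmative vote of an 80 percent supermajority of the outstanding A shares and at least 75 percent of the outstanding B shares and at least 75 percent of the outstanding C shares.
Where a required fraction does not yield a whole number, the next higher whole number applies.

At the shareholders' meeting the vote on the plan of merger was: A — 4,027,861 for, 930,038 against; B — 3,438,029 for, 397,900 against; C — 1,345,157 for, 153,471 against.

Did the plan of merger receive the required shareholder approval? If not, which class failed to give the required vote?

A: 4/5 of 5033424 = 4026739.20, rounded up to 4026740; 4,026,740 required, 4,027,861 in favor — approved.
B: 3/4 of 4583082 = 3437311.50, rounded up to 3437312; 3,437,312 required, 3,438,029 in favor — approved.
C: 3/4 of 1793542 = 1345156.50, rounded up to 1345157; 1,345,157 required, 1,345,157 in favor — approved.

Approved — every class gave the required vote.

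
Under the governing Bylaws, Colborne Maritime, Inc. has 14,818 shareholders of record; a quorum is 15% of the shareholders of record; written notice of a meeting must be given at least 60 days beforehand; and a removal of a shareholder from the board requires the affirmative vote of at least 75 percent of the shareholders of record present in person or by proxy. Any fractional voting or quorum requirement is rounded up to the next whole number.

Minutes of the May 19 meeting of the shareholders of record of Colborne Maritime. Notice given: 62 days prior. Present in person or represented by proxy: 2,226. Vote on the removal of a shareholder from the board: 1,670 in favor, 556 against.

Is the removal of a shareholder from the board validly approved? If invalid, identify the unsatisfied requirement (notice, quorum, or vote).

Valid — all requirements satisfied.

Notice: 62 days given; 60 required. Satisfied.
Quorum: 15% of 14,818 = 2,222.70, rounded up to 2,223; 2,226 present. Satisfied.
Vote: requires three-fourths of those present (2,226); 3/4 of 2226 = 1669.50, rounded up to 1670, so 1,670 needed; 1,670 in favor. Satisfied.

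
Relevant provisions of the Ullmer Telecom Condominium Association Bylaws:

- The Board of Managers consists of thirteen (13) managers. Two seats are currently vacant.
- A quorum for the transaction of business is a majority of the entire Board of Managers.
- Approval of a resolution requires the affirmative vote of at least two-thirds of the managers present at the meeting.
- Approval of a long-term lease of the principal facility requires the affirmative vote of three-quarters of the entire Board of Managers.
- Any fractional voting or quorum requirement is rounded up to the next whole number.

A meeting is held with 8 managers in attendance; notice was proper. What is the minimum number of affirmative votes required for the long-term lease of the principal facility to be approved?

10

The long-term lease of the principal facility requires three-fourths of the entire Board of Managers (13).
3/4 of 13 = 9.75, rounded up to 10.
(Only 8 can vote, so the long-term lease of the principal facility cannot pass at this meeting, but the required vote is still 10.)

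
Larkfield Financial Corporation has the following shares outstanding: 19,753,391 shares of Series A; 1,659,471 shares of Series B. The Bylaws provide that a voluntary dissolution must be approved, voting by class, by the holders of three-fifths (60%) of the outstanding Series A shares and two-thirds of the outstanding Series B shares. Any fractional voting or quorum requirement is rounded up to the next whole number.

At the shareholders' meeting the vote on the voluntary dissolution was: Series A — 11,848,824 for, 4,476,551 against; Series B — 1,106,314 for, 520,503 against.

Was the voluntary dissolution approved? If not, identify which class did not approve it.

Series A: 3/5 of 19753391 = 11852034.60, rounded up to 11852035; 11,852,035 required, 11,848,824 in favor — not approved.
Series B: 2/3 of 1659471 = 1106314; 1,106,314 required, 1,106,314 in favor — approved.

Not approved — the Series A shares did not give the required vote.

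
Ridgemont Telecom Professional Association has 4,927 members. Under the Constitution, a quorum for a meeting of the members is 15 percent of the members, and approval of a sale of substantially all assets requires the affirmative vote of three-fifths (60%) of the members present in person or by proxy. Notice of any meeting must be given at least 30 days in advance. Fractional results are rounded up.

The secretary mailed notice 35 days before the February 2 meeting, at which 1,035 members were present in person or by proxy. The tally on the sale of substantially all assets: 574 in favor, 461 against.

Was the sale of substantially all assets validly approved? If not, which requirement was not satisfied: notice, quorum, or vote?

Notice: 35 days given; 30 required. Satisfied.
Quorum: 15% of 4,927 = 739.05, rounded up to 740; 1,035 present. Satisfied.
Vote: requires three-fifths of those present (1,035); 3/5 of 1035 = 621, so 621 needed; 574 in favor. Not satisfied.

Invalid — vote requirement not satisfied.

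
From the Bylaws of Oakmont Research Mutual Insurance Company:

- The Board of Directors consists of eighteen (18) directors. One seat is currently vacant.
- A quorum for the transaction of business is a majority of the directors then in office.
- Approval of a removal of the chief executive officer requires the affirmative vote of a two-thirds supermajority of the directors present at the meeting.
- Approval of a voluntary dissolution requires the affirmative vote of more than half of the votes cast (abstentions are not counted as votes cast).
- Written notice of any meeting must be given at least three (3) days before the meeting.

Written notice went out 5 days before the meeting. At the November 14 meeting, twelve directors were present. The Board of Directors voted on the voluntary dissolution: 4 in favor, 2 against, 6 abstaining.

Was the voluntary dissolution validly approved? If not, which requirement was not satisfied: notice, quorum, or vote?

Valid — all requirements satisfied.

Notice: 5 days given; 3 required (5 ≥ 3). Satisfied.
Quorum: 12 present; quorum is 9. Satisfied.
Vote: the voluntary dissolution requires a majority of the votes cast (12 present − 6 abstaining = 6). A majority of 6 is 4, so 4 affirmative votes are needed; 4 voted in favor. Satisfied.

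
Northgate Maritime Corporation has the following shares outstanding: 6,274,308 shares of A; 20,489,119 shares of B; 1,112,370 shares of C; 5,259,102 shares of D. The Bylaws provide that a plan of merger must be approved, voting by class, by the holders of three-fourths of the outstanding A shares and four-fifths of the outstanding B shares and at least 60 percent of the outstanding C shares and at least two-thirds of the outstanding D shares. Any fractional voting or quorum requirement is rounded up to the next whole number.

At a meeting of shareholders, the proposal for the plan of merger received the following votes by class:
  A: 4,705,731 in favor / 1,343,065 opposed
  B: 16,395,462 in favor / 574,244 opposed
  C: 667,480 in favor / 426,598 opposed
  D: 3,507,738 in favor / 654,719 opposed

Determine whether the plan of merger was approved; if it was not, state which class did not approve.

Approved — every class gave the required vote.

A: 3/4 of 6274308 = 4705731; 4,705,731 required, 4,705,731 in favor — approved.
B: 4/5 of 20489119 = 16391295.20, rounded up to 16391296; 16,391,296 required, 16,395,462 in favor — approved.
C: 3/5 of 1112370 = 667422; 667,422 required, 667,480 in favor — approved.
D: 2/3 of 5259102 = 3506068; 3,506,068 required, 3,507,738 in favor — approved.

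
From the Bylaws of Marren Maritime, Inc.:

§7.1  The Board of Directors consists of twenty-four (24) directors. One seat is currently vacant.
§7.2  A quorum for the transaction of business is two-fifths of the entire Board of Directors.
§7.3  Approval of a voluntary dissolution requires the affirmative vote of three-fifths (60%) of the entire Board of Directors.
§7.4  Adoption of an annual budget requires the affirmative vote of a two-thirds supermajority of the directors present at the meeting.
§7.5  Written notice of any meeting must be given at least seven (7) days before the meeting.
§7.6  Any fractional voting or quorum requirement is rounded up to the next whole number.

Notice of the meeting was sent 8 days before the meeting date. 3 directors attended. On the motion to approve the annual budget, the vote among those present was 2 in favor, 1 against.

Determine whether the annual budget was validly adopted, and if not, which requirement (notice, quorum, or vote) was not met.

Notice: 8 days given; 7 required (8 ≥ 7). Satisfied.
Quorum: 3 present; quorum is 10. Not satisfied.
Vote: the annual budget requires two-thirds of the directors present (3). 2/3 of 3 = 2, so 2 affirmative votes are needed; 2 voted in favor. Satisfied. (Moot — without a quorum no business can be validly transacted.)

Invalid — quorum requirement not satisfied.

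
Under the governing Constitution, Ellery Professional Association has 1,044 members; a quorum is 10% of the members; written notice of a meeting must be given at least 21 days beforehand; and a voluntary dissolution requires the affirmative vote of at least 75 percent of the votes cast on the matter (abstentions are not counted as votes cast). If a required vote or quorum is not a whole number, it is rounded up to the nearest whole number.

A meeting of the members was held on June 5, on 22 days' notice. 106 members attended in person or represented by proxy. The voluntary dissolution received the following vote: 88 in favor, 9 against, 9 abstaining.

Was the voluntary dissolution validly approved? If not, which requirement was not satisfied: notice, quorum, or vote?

Valid — all requirements satisfied.

Notice: 22 days given; 21 required. Satisfied.
Quorum: 10% of 1,044 = 104.40, rounded up to 105; 106 present. Satisfied.
Vote: requires three-fourths of the votes cast (106 − 9 abstaining = 97); 3/4 of 97 = 72.75, rounded up to 73, so 73 needed; 88 in favor. Satisfied.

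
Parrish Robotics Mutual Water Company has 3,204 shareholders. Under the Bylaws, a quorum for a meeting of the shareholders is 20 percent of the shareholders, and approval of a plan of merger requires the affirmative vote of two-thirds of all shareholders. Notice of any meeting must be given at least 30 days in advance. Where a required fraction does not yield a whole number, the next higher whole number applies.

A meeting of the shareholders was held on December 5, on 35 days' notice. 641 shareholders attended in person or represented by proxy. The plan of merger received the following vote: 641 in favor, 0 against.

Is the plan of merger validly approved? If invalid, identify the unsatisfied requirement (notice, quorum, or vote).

Notice: 35 days given; 30 required. Satisfied.
Quorum: 20% of 3,204 = 640.80, rounded up to 641; 641 present. Satisfied.
Vote: requires two-thirds of all shareholders (3,204); 2/3 of 3204 = 2136, so 2,136 needed; 641 in favor. Not satisfied.

Invalid — vote requirement not satisfied.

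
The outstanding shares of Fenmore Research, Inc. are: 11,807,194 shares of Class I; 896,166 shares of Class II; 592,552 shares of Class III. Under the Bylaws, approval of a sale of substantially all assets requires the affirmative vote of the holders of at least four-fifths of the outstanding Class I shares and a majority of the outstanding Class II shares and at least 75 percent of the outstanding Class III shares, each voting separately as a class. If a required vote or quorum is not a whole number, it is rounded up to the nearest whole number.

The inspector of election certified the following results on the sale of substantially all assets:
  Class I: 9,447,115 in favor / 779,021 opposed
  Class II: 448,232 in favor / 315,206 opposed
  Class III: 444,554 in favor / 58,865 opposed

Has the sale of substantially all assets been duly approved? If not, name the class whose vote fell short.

Class I: 4/5 of 11807194 = 9445755.20, rounded up to 9445756; 9,445,756 required, 9,447,115 in favor — approved.
Class II: a majority of 896166 is 448084; 448,084 required, 448,232 in favor — approved.
Class III: 3/4 of 592552 = 444414; 444,414 required, 444,554 in favor — approved.

Approved — every class gave the required vote.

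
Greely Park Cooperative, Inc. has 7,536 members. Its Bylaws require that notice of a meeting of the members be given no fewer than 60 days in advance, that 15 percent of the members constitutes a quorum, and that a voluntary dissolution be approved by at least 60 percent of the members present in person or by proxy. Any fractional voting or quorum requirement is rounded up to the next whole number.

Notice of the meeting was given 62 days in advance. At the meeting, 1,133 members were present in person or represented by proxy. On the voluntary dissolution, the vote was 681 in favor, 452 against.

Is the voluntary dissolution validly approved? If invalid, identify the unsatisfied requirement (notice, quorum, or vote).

Notice: 62 days given; 60 required. Satisfied.
Quorum: 15% of 7,536 = 1,130.40, rounded up to 1,131; 1,133 present. Satisfied.
Vote: requires three-fifths of those present (1,133); 3/5 of 1133 = 679.80, rounded up to 680, so 680 needed; 681 in favor. Satisfied.

Valid — all requirements satisfied.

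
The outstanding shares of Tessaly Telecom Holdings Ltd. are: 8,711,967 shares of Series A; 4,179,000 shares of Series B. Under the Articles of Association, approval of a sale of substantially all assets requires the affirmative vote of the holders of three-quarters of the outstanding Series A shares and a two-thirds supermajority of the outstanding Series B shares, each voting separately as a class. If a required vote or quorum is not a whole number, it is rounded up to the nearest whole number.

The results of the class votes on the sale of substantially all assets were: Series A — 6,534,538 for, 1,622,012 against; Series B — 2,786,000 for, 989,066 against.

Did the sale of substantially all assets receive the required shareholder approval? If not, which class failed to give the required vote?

Approved — every class gave the required vote.

Series A: 3/4 of 8711967 = 6533975.25, rounded up to 6533976; 6,533,976 required, 6,534,538 in favor — approved.
Series B: 2/3 of 4179000 = 2786000; 2,786,000 required, 2,786,000 in favor — approved.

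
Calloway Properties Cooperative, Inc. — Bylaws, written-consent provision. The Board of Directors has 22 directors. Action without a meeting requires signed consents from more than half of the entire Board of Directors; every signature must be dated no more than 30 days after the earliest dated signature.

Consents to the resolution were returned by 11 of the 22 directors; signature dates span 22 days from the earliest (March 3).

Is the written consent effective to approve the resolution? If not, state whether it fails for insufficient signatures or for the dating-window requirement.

Not effective — insufficient signatures.

Signatures required: more than half of 22 — a majority of 22 is 12, so 12 needed; 11 signed. Insufficient.
Dating window: the latest signature is 22 days after the earliest; the limit is 30 days. Within the window.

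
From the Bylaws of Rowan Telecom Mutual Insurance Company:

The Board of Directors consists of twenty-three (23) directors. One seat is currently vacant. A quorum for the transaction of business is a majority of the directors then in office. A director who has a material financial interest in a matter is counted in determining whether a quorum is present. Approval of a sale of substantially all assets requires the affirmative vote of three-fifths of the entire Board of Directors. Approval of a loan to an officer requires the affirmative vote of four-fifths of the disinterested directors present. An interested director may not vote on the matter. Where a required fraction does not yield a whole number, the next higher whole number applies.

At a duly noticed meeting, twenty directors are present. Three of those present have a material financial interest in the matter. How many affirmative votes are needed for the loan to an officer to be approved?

14

The loan to an officer requires four-fifths of the disinterested directors present (20 − 3 = 17).
4/5 of 17 = 13.60, rounded up to 14.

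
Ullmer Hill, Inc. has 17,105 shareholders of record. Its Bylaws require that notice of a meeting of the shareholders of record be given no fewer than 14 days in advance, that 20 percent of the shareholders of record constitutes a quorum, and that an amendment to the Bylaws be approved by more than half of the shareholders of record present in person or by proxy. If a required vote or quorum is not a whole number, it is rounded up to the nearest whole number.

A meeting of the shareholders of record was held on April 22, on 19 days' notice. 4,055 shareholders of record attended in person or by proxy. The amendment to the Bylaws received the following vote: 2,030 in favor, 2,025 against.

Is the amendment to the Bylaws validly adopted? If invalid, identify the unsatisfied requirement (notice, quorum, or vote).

Valid — all requirements satisfied.

Notice: 19 days given; 14 required. Satisfied.
Quorum: 20% of 17,105 = 3,421; 4,055 present. Satisfied.
Vote: requires a majority of those present (4,055); a majority of 4055 is 2028, so 2,028 needed; 2,030 in favor. Satisfied.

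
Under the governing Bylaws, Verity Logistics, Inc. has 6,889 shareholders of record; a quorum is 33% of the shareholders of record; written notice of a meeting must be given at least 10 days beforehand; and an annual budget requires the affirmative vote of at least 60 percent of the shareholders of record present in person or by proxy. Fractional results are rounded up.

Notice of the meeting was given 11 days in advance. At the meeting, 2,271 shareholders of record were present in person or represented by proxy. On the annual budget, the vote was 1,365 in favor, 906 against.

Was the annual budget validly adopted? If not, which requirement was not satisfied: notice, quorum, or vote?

Invalid — quorum requirement not satisfied.

Notice: 11 days given; 10 required. Satisfied.
Quorum: 33% of 6,889 = 2,273.37, rounded up to 2,274; 2,271 present. Not satisfied.
Vote: requires three-fifths of those present (2,271); 3/5 of 2271 = 1362.60, rounded up to 1363, so 1,363 needed; 1,365 in favor. Satisfied.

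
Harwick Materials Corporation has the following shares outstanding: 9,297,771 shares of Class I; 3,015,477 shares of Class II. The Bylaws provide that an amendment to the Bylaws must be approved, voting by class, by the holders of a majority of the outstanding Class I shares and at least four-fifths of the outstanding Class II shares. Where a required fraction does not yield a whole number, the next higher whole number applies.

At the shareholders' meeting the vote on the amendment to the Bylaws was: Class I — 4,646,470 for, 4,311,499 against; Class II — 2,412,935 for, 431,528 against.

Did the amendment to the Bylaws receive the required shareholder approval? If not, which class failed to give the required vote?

Not approved — the Class I shares did not give the required vote.

Class I: a majority of 9297771 is 4648886; 4,648,886 required, 4,646,470 in favor — not approved.
Class II: 4/5 of 3015477 = 2412381.60, rounded up to 2412382; 2,412,382 required, 2,412,935 in favor — approved.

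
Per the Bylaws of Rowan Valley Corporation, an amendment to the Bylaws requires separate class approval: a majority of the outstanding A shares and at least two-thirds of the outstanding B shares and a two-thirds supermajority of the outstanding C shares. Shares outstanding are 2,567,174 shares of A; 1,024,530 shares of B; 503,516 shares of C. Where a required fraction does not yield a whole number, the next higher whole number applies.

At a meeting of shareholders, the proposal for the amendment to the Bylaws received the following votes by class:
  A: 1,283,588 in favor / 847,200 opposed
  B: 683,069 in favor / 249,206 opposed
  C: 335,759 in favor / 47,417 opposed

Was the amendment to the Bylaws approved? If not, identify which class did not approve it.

Approved — every class gave the required vote.

A: a majority of 2567174 is 1283588; 1,283,588 required, 1,283,588 in favor — approved.
B: 2/3 of 1024530 = 683020; 683,020 required, 683,069 in favor — approved.
C: 2/3 of 503516 = 335677.33, rounded up to 335678; 335,678 required, 335,759 in favor — approved.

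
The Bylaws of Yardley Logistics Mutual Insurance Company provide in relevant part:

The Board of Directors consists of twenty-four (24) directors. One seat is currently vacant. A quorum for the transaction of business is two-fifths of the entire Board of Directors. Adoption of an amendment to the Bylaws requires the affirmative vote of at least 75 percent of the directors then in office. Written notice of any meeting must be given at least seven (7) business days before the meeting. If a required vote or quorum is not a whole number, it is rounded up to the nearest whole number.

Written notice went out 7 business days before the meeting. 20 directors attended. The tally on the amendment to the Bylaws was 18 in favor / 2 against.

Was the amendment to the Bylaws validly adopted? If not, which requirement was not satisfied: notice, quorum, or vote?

Notice: 7 business days given; 7 required (7 ≥ 7). Satisfied.
Quorum: 20 present; quorum is 10. Satisfied.
Vote: the amendment to the Bylaws requires three-fourths of the directors then in office (23). 3/4 of 23 = 17.25, rounded up to 18, so 18 affirmative votes are needed; 18 voted in favor. Satisfied.

Valid — all requirements satisfied.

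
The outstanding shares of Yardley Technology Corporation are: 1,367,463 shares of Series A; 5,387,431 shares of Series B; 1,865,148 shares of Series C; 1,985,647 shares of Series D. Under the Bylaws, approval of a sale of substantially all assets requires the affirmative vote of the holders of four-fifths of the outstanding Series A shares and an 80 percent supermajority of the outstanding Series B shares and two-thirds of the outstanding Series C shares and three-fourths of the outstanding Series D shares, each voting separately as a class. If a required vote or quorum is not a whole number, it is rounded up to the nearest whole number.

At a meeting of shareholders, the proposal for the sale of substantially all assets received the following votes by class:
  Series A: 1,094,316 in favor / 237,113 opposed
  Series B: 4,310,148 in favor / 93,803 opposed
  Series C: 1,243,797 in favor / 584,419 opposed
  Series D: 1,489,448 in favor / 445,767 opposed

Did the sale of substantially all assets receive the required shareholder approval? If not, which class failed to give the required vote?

Series A: 4/5 of 1367463 = 1093970.40, rounded up to 1093971; 1,093,971 required, 1,094,316 in favor — approved.
Series B: 4/5 of 5387431 = 4309944.80, rounded up to 4309945; 4,309,945 required, 4,310,148 in favor — approved.
Series C: 2/3 of 1865148 = 1243432; 1,243,432 required, 1,243,797 in favor — approved.
Series D: 3/4 of 1985647 = 1489235.25, rounded up to 1489236; 1,489,236 required, 1,489,448 in favor — approved.

Approved — every class gave the required vote.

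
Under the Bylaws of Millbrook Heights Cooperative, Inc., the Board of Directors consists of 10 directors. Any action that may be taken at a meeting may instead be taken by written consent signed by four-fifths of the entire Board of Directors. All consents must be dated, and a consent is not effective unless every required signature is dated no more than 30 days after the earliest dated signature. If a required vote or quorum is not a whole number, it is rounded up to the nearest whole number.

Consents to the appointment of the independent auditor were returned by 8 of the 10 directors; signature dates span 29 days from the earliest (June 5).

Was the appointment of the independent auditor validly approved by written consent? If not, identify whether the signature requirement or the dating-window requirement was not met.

Signatures required: four-fifths of 10 — 4/5 of 10 = 8, so 8 needed; 8 signed. Sufficient.
Dating window: the latest signature is 29 days after the earliest; the limit is 30 days. Within the window.

Effective — both the signature and dating-window requirements are satisfied.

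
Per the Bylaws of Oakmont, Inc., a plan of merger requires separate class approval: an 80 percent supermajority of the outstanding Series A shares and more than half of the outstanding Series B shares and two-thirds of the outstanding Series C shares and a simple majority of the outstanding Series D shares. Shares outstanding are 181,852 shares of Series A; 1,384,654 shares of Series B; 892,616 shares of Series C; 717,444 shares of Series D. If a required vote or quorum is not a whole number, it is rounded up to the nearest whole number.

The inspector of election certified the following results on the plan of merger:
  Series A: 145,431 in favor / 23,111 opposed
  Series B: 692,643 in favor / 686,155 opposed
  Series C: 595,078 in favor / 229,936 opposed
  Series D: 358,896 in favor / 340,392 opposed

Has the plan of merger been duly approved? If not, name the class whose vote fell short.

Series A: 4/5 of 181852 = 145481.60, rounded up to 145482; 145,482 required, 145,431 in favor — not approved.
Series B: a majority of 1384654 is 692328; 692,328 required, 692,643 in favor — approved.
Series C: 2/3 of 892616 = 595077.33, rounded up to 595078; 595,078 required, 595,078 in favor — approved.
Series D: a majority of 717444 is 358723; 358,723 required, 358,896 in favor — approved.

Not approved — the Series A shares did not give the required vote.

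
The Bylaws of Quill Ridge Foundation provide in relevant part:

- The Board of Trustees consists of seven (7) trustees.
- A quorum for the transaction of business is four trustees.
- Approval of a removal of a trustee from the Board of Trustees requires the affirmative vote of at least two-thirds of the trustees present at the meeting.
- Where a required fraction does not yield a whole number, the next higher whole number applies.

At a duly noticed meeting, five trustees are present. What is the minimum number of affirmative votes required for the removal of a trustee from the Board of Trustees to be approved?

The removal of a trustee from the Board of Trustees requires two-thirds of the trustees present (5).
2/3 of 5 = 3.33, rounded up to 4.

4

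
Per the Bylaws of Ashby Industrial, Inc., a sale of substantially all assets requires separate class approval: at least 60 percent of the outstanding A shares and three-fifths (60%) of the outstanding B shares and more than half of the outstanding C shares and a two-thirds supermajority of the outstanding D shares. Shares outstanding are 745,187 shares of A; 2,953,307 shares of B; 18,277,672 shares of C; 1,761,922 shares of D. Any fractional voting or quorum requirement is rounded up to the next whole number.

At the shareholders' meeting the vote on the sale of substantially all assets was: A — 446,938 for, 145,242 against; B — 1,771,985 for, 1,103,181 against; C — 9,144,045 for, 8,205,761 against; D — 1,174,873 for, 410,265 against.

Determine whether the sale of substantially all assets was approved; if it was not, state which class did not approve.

Not approved — the A shares did not give the required vote.

A: 3/5 of 745187 = 447112.20, rounded up to 447113; 447,113 required, 446,938 in favor — not approved.
B: 3/5 of 2953307 = 1771984.20, rounded up to 1771985; 1,771,985 required, 1,771,985 in favor — approved.
C: a majority of 18277672 is 9138837; 9,138,837 required, 9,144,045 in favor — approved.
D: 2/3 of 1761922 = 1174614.67, rounded up to 1174615; 1,174,615 required, 1,174,873 in favor — approved.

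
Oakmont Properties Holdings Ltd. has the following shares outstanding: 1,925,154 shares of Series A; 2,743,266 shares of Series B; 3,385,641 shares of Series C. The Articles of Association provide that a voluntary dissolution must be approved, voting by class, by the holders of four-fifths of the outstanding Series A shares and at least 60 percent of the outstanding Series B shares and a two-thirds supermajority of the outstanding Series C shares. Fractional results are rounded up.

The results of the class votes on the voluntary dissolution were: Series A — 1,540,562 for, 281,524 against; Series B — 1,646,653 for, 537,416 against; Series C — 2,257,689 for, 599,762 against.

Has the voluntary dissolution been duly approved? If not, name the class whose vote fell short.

Series A: 4/5 of 1925154 = 1540123.20, rounded up to 1540124; 1,540,124 required, 1,540,562 in favor — approved.
Series B: 3/5 of 2743266 = 1645959.60, rounded up to 1645960; 1,645,960 required, 1,646,653 in favor — approved.
Series C: 2/3 of 3385641 = 2257094; 2,257,094 required, 2,257,689 in favor — approved.

Approved — every class gave the required vote.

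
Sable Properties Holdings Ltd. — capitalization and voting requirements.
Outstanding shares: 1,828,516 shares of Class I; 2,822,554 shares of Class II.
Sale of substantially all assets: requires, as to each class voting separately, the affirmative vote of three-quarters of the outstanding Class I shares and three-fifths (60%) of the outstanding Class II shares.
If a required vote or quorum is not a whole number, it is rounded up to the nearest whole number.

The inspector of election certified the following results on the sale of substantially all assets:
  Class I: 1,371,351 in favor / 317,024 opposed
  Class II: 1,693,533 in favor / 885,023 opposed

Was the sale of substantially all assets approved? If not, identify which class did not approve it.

Class I: 3/4 of 1828516 = 1371387; 1,371,387 required, 1,371,351 in favor — not approved.
Class II: 3/5 of 2822554 = 1693532.40, rounded up to 1693533; 1,693,533 required, 1,693,533 in favor — approved.

Not approved — the Class I shares did not give the required vote.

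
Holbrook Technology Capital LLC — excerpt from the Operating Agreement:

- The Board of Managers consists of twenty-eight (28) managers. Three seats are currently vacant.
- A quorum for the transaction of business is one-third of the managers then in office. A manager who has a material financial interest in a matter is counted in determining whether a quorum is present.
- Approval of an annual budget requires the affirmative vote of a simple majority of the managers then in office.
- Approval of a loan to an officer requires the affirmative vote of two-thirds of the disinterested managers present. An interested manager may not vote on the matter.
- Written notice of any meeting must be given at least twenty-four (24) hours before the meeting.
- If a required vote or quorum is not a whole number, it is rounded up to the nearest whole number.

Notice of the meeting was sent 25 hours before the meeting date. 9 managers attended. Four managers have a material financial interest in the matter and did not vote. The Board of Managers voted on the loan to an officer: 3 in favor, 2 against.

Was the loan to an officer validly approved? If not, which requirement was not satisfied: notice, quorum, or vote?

Invalid — vote requirement not satisfied.

Notice: 25 hours given; 24 required (25 ≥ 24). Satisfied.
Quorum: 9 present (interested managers count toward quorum); quorum is 9. Satisfied.
Vote: the loan to an officer requires two-thirds of the disinterested managers present (9 − 4 = 5). 2/3 of 5 = 3.33, rounded up to 4, so 4 affirmative votes are needed; 3 voted in favor. Not satisfied.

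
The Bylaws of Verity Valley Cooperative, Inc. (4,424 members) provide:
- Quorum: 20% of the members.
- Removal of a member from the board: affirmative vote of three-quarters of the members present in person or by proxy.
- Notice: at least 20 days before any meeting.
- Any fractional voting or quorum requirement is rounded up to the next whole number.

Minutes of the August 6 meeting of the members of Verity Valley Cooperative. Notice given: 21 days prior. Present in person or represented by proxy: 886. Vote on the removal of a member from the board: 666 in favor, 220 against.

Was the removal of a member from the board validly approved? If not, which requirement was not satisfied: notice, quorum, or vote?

Valid — all requirements satisfied.

Notice: 21 days given; 20 required. Satisfied.
Quorum: 20% of 4,424 = 884.80, rounded up to 885; 886 present. Satisfied.
Vote: requires three-fourths of those present (886); 3/4 of 886 = 664.50, rounded up to 665, so 665 needed; 666 in favor. Satisfied.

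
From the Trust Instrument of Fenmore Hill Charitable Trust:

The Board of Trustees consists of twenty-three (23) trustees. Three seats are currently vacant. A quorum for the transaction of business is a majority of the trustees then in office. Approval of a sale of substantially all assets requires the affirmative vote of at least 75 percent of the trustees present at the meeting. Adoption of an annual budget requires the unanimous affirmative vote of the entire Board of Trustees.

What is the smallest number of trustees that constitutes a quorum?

11

A majority of 20 is 11.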